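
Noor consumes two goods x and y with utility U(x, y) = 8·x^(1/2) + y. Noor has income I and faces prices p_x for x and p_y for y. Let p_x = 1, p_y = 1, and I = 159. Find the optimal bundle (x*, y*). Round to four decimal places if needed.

Set MRS = p_x/p_y: 4·x^(−1/2) = p_x/p_y.
Solve: √x = 4·p_y/p_x, so x*(p_x,p_y) = (4·p_y/p_x)², and y* = (I − p_x·x*)/p_y.
Plugging in: x* = (4·1/1)² = 16, y* = 143.

x* = 16, y* = 143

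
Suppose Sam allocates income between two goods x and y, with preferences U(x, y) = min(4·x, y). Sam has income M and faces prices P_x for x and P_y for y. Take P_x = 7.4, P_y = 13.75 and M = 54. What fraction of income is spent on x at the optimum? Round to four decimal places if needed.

Leontief preferences: the optimum is at the kink where x/1 = y/4, i.e. y = 4·x.
Budget: P_x·x + P_y·4·x = M, so (P_x + 4·P_y)·x = M.
Demand: x*(P_x,P_y,M) = M/(P_x + 4·P_y), y* = 4·M/(P_x + 4·P_y).
Here 7.4 + 4·13.75 = 62.4, giving x* = 0.8654 and y* = 3.4615.
Expenditure on x: 7.4·0.8654 = 6.4038; share = 0.1186.

share on x = 0.1186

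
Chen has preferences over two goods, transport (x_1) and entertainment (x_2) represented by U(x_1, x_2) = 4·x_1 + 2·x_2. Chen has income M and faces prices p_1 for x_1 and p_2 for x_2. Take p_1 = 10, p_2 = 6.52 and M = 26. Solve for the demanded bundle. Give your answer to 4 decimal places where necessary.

x_1* = 2.6, x_2* = 0

Perfect substitutes: compare marginal utility per dollar. 4/p_1 vs 2/p_2 → 0.4 vs 0.3067.
x_1 gives more utility per dollar, so spend all income on x_1: x_1* = M/p_1, x_2* = 0.
Numerically: x_1* = 2.6, x_2* = 0.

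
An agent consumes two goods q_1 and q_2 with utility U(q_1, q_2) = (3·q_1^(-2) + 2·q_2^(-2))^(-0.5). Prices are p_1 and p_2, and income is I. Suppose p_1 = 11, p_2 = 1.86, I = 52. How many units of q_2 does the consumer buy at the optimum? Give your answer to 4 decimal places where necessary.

MU_q_1 ∝ 3·q_1^(-3), MU_q_2 ∝ 2·q_2^(-3), so MRS = (3/2)·(q_2/q_1)^(3) = p_1/p_2.
Hence q_2/q_1 = ((2/3)·p_1/p_2)^(1/(3)), i.e. raised to the 1/3 power.
With the ratio pinned down, the budget gives q_1* = I/(p_1 + p_2·(q_2/q_1)) and q_2* = (q_2/q_1)·q_1*.
Numerically q_2/q_1 = 1.579778, so q_1* = 52/(11 + 1.86·1.579778) = 3.7307 and q_2* = 1.579778·3.7307 = 5.8937.

q_2* = 5.8937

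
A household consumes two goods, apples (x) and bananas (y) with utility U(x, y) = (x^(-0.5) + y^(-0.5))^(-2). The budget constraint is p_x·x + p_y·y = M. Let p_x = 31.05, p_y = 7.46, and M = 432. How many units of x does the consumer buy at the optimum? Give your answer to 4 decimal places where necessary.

x* = 8.5795

MU_x ∝ x^(-1.5), MU_y ∝ y^(-1.5), so MRS = (y/x)^(1.5) = p_x/p_y.
Solve for the ratio: y/x = [p_x/p_y]^(2/3).
Substitute y = (y/x)·x into the budget: x* = M/(p_x + p_y·(y/x)).
Numerically y/x = 2.587509, so x* = 432/(31.05 + 7.46·2.587509) = 8.5795.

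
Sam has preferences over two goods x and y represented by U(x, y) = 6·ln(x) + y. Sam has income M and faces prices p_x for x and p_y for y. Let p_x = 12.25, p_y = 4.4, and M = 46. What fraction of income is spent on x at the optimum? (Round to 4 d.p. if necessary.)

At the given prices: x* = 6·4.4/12.25 = 2.1551, and y* = 4.4545.
Expenditure on x: 12.25·2.1551 = 26.4; share = 0.5739.

share on x = 0.5739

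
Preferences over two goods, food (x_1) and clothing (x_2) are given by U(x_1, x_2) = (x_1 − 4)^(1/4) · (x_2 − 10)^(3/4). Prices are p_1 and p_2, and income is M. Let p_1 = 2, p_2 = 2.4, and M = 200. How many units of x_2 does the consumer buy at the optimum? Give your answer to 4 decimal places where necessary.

x_2* = 62.5

After buying the subsistence bundle (4, 10), a share 0.25 of the remaining income goes to x_1: x_1* = 4 + 0.25·(M − 4p_1 − 10p_2)/p_1.
Discretionary income = 200 − 4·2 − 10·2.4 = 168; x_2* = 10 + 0.75·168/2.4 = 62.5.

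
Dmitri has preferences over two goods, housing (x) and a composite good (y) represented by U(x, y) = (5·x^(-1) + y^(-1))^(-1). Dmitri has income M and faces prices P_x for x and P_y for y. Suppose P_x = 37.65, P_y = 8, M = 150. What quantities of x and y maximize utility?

x* = 3.3031, y* = 3.2046

MU_x ∝ 5·x^(-2), MU_y ∝ y^(-2), so MRS = 5·(y/x)^(2) = P_x/P_y.
Hence y/x = ((1/5)·P_x/P_y)^(1/(2)), i.e. raised to the 0.5 power.
Substitute y = (y/x)·x into the budget: x* = M/(P_x + P_y·(y/x)).
Numerically y/x = 0.97018, so x* = 150/(37.65 + 8·0.97018) = 3.3031 and y* = 0.97018·3.3031 = 3.2046.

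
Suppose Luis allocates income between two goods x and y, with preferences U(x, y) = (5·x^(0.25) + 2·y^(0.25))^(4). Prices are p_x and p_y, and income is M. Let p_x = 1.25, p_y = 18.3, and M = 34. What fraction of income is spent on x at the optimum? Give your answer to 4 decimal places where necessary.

MU_x ∝ 5·x^(-0.75), MU_y ∝ 2·y^(-0.75), so MRS = (5/2)·(y/x)^(0.75) = p_x/p_y.
Solve for the ratio: y/x = [(2/5)·p_x/p_y]^(4/3).
With the ratio pinned down, the budget gives x* = M/(p_x + p_y·(y/x)) and y* = (y/x)·x*.
Numerically y/x = 0.008229, so x* = 34/(1.25 + 18.3·0.008229) = 24.2754 and y* = 0.008229·24.2754 = 0.1998.
Expenditure on x: 1.25·24.2754 = 30.3443; share = 0.8925.

share on x = 0.8925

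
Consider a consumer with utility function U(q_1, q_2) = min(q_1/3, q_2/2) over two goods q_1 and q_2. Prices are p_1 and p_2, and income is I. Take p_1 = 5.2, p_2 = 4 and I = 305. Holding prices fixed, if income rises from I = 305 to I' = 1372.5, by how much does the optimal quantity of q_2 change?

Δq_2* = 90.4661

With perfect complements, no substitution: consume in ratio q_1:q_2 = 3:2.
Budget: p_1·q_1 + p_2·(2/3)·q_1 = I, so (3·p_1 + 2·p_2)·q_1 = 3·I.
Demand: q_1*(p_1,p_2,I) = 3·I/(3·p_1 + 2·p_2), q_2* = 2·I/(3·p_1 + 2·p_2).
Here 3·5.2 + 2·4 = 23.6, giving q_2* = 25.8475.
At I' = 1372.5: q_2* = 116.3136. Change: 116.3136 − 25.8475 = 90.4661.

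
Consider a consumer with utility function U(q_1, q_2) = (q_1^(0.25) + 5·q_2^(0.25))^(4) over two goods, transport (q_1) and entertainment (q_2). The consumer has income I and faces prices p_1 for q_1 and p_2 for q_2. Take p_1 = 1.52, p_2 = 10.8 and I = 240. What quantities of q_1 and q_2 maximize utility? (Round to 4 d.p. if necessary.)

With the ratio pinned down, the budget gives q_1* = I/(p_1 + p_2·(q_2/q_1)) and q_2* = (q_2/q_1)·q_1*.
Numerically q_2/q_1 = 0.625921, so q_1* = 240/(1.52 + 10.8·0.625921) = 28.9857 and q_2* = 0.625921·28.9857 = 18.1428.

q_1* = 28.9857, q_2* = 18.1428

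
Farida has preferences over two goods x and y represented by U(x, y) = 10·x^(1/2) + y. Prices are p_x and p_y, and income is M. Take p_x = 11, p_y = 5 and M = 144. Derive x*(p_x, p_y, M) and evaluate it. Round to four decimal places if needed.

x* = 5.1653

Set MRS = p_x/p_y: 5·x^(−1/2) = p_x/p_y.
Thus x* = (5·p_y/p_x)² — independent of M — with the rest of income spent on y.
Plugging in: x* = (5·5/11)² = 5.1653.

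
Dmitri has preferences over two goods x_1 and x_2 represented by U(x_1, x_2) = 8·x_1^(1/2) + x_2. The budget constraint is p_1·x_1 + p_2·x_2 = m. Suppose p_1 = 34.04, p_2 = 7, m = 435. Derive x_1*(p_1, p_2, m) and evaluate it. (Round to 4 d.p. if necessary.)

Plugging in: x_1* = (4·7/34.04)² = 0.6766.

x_1* = 0.6766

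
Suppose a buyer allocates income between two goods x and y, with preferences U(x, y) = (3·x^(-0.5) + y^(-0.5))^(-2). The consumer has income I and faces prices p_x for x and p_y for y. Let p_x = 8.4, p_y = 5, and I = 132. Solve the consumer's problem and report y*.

y* = 7.602

From the CES first-order condition, 3·(y/x)^(1.5) = p_x/p_y.
Hence y/x = ((1/3)·p_x/p_y)^(1/(1.5)), i.e. raised to the 2/3 power.
Substitute y = (y/x)·x into the budget: x* = I/(p_x + p_y·(y/x)).
Numerically y/x = 0.6794, so x* = 132/(8.4 + 5·0.6794) = 11.1893 and y* = 0.6794·11.1893 = 7.602.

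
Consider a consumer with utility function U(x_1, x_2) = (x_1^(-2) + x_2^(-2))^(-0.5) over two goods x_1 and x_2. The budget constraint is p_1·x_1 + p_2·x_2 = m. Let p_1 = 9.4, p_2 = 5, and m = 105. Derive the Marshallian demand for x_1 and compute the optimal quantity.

MU_x_1 ∝ x_1^(-3), MU_x_2 ∝ x_2^(-3), so MRS = (x_2/x_1)^(3) = p_1/p_2.
Solve for the ratio: x_2/x_1 = [p_1/p_2]^(1/3).
With the ratio pinned down, the budget gives x_1* = m/(p_1 + p_2·(x_2/x_1)) and x_2* = (x_2/x_1)·x_1*.
Numerically x_2/x_1 = 1.234201, so x_1* = 105/(9.4 + 5·1.234201) = 6.7433.

x_1* = 6.7433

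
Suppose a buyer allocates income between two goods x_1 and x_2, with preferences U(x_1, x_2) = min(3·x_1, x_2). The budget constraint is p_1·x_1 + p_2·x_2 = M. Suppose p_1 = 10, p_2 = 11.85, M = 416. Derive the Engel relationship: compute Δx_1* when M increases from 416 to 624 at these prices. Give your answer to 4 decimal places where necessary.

Δx_1* = 4.5664

Leontief preferences: the optimum is at the kink where x_1/1 = x_2/3, i.e. x_2 = 3·x_1.
Budget: p_1·x_1 + p_2·3·x_1 = M, so (p_1 + 3·p_2)·x_1 = M.
Demand: x_1*(p_1,p_2,M) = M/(p_1 + 3·p_2), x_2* = 3·M/(p_1 + 3·p_2).
Here 10 + 3·11.85 = 45.55, giving x_1* = 9.1328.
At M' = 624: x_1* = 13.6992. Change: 13.6992 − 9.1328 = 4.5664.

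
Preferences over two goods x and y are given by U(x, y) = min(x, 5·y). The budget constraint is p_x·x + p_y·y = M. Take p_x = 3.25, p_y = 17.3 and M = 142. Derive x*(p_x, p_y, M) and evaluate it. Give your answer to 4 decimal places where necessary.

Leontief preferences: the optimum is at the kink where x/5 = y/1, i.e. y = (1/5)·x.
Budget: p_x·x + p_y·(1/5)·x = M, so (5·p_x + p_y)·x = 5·M.
Demand: x*(p_x,p_y,M) = 5·M/(5·p_x + p_y), y* = M/(5·p_x + p_y).
Here 5·3.25 + 17.3 = 33.55, giving x* = 21.1624.

x* = 21.1624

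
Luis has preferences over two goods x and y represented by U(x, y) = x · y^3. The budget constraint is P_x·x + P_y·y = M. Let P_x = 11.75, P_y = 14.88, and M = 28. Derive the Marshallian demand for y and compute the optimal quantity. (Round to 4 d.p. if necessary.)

y* = 1.4113

Tangency: MRS = (1/3)·y/x = P_x/P_y.
So P_y·y = 3·P_x·x; combined with the budget, a share 0.25 of income goes to x.
Demand: x*(P_x,P_y,M) = 0.25·M/P_x and y* = 0.75·M/P_y.
At P_x=11.75, P_y=14.88, M=28: y* = 0.75·28/14.88 = 1.4113.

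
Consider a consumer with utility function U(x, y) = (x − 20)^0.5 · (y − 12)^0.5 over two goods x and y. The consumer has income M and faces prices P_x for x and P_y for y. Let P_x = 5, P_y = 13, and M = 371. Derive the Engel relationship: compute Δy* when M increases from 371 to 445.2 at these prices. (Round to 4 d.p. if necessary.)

Δy* = 2.8538

This is Cobb-Douglas in (x−20, y−12): tangency gives 0.5·P_y·(y−12) = 0.5·P_x·(x−20).
After buying the subsistence bundle (20, 12), a share 0.5 of the remaining income goes to x: x* = 20 + 0.5·(M − 20P_x − 12P_y)/P_x.
Discretionary income = 371 − 20·5 − 12·13 = 115; y* = 12 + 0.5·115/13 = 16.4231.
At M' = 445.2: y* = 19.2769. Change: 19.2769 − 16.4231 = 2.8538.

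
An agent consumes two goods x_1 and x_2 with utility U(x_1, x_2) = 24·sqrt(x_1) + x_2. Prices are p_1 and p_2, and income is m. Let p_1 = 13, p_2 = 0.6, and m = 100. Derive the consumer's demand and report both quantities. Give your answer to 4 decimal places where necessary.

Utility is quasi-linear in x_2; the FOC for x_1 is 12/√x_1 = p_1/p_2.
Solve: √x_1 = 12·p_2/p_1, so x_1*(p_1,p_2) = (12·p_2/p_1)², and x_2* = (m − p_1·x_1*)/p_2.
Plugging in: x_1* = (12·0.6/13)² = 0.3067, x_2* = 160.0205.

x_1* = 0.3067, x_2* = 160.0205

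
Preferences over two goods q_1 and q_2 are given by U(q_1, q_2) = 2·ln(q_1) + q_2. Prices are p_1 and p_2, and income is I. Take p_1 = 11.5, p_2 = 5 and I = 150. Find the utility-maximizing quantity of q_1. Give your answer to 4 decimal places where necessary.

Set MRS = p_1/p_2: (2/q_1)/1 = p_1/p_2.
So q_1*(p_1,p_2) = 2·p_2/p_1, independent of income; and q_2* = (I − 2·p_2)/p_2.
At the given prices: q_1* = 2·5/11.5 = 0.8696.

q_1* = 0.8696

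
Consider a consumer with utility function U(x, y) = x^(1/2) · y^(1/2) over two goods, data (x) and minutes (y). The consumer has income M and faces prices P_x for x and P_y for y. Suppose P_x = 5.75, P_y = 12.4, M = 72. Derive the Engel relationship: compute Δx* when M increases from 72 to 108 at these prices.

The MRS is y/x. Set MRS = P_x/P_y.
Rearranging, P_y·y = P_x·x. Substituting into the budget gives P_x·x·(1 + 1) = M.
Demand: x*(P_x,P_y,M) = 0.5·M/P_x and y* = 0.5·M/P_y.
At P_x=5.75, P_y=12.4, M=72: x* = 0.5·72/5.75 = 6.2609.
At M' = 108: x* = 9.3913. Change: 9.3913 − 6.2609 = 3.1304.

Δx* = 3.1304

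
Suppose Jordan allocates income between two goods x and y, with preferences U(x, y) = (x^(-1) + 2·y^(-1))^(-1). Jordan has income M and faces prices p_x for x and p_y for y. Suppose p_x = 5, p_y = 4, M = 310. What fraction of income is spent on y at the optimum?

MU_x ∝ x^(-2), MU_y ∝ 2·y^(-2), so MRS = (1/2)·(y/x)^(2) = p_x/p_y.
Solve for the ratio: y/x = [2·p_x/p_y]^(0.5).
Substitute y = (y/x)·x into the budget: x* = M/(p_x + p_y·(y/x)).
Numerically y/x = 1.581139, so x* = 310/(5 + 4·1.581139) = 27.3741 and y* = 1.581139·27.3741 = 43.2823.
Expenditure on y: 4·43.2823 = 173.1293; share = 0.5585.

share on y = 0.5585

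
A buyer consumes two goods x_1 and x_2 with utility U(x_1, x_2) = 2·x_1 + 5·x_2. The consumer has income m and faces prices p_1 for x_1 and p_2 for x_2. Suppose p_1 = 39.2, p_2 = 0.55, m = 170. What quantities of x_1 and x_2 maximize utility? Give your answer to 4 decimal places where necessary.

Perfect substitutes: compare marginal utility per dollar. 2/p_1 vs 5/p_2 → 0.051 vs 9.0909.
x_2 gives more utility per dollar, so spend all income on x_2: x_2* = m/p_2, x_1* = 0.
Numerically: x_1* = 0, x_2* = 309.0909.

x_1* = 0, x_2* = 309.0909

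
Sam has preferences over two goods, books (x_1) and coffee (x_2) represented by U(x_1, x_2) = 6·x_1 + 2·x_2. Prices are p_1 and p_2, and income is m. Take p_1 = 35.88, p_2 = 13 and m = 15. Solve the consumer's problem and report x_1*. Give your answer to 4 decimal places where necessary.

Linear utility — the consumer picks whichever good has higher MU/price: 6/35.88 = 0.1672 vs 2/13 = 0.1538.
x_1 gives more utility per dollar, so spend all income on x_1: x_1* = m/p_1, x_2* = 0.
Numerically: x_1* = 0.4181, x_2* = 0.

x_1* = 0.4181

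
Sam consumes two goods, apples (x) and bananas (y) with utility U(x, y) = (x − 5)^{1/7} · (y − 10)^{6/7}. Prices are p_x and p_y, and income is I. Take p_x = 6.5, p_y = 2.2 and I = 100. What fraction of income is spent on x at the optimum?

After buying the subsistence bundle (5, 10), a share 1/7 of the remaining income goes to x: x* = 5 + 1/7·(I − 5p_x − 10p_y)/p_x.
Discretionary income = 100 − 5·6.5 − 10·2.2 = 45.5; x* = 5 + 1/7·45.5/6.5 = 6; y* = 10 + 6/7·45.5/2.2 = 27.7273.
Expenditure on x: 6.5·6 = 39; share = 0.39.

share on x = 0.39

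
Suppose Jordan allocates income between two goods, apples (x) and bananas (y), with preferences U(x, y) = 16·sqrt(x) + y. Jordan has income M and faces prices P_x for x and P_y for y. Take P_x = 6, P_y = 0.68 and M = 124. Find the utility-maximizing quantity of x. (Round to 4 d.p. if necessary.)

Set MRS = P_x/P_y: 8·x^(−1/2) = P_x/P_y.
Solve: √x = 8·P_y/P_x, so x*(P_x,P_y) = (8·P_y/P_x)², and y* = (M − P_x·x*)/P_y.
Plugging in: x* = (8·0.68/6)² = 0.822.

x* = 0.822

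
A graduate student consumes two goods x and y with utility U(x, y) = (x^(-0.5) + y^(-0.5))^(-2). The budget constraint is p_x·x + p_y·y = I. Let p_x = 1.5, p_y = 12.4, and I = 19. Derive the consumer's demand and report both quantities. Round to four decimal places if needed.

MRS = MU_x/MU_y = (y/x)^(1.5). Set equal to p_x/p_y.
Hence y/x = (p_x/p_y)^(1/(1.5)), i.e. raised to the 2/3 power.
Substitute y = (y/x)·x into the budget: x* = I/(p_x + p_y·(y/x)).
Numerically y/x = 0.244594, so x* = 19/(1.5 + 12.4·0.244594) = 4.1915 and y* = 0.244594·4.1915 = 1.0252.

x* = 4.1915, y* = 1.0252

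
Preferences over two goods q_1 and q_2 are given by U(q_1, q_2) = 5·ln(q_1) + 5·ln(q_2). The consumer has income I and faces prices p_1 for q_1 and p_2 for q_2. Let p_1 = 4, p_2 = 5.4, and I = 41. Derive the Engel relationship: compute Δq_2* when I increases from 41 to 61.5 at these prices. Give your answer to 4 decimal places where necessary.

The MRS is q_2/q_1. Set MRS = p_1/p_2.
Rearranging, p_2·q_2 = p_1·q_1. Substituting into the budget gives p_1·q_1·(1 + 1) = I.
Demand: q_1*(p_1,p_2,I) = 0.5·I/p_1 and q_2* = 0.5·I/p_2.
At p_1=4, p_2=5.4, I=41: q_2* = 0.5·41/5.4 = 3.7963.
At I' = 61.5: q_2* = 5.6944. Change: 5.6944 − 3.7963 = 1.8981.

Δq_2* = 1.8981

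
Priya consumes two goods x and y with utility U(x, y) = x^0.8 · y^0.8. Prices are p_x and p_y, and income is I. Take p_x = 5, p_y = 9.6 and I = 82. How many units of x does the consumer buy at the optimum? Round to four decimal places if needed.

The MRS is y/x. Set MRS = p_x/p_y.
So 0.8·p_y·y = 0.8·p_x·x; combined with the budget, a share 0.5 of income goes to x.
Demand: x*(p_x,p_y,I) = 0.5·I/p_x and y* = 0.5·I/p_y.
At p_x=5, p_y=9.6, I=82: x* = 0.5·82/5 = 8.2.

x* = 8.2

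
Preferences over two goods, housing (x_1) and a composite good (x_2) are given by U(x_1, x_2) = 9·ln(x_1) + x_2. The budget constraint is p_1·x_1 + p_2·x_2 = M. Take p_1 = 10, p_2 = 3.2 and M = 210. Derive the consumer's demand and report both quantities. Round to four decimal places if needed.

x_1* = 2.88, x_2* = 56.625

So x_1*(p_1,p_2) = 9·p_2/p_1, independent of income; and x_2* = (M − 9·p_2)/p_2.
At the given prices: x_1* = 9·3.2/10 = 2.88, and x_2* = 56.625.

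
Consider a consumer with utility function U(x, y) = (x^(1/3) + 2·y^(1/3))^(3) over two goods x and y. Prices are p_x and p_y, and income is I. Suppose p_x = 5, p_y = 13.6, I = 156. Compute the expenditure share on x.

MRS = MU_x/MU_y = (1/2)·(y/x)^(2/3). Set equal to p_x/p_y.
Solve for the ratio: y/x = [2·p_x/p_y]^(1.5).
With the ratio pinned down, the budget gives x* = I/(p_x + p_y·(y/x)) and y* = (y/x)·x*.
Numerically y/x = 0.63051, so x* = 156/(5 + 13.6·0.63051) = 11.4918 and y* = 0.63051·11.4918 = 7.2457.
Expenditure on x: 5·11.4918 = 57.4589; share = 0.3683.

share on x = 0.3683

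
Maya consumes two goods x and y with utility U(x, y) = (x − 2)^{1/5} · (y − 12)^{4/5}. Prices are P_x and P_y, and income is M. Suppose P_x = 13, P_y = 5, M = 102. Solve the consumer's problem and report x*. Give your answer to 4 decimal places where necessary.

Let x' = x−2, y' = y−12. MRS = (1/4)·y'/x' = P_x/P_y.
Substituting into the budget: x* = 2 + 0.2·(M − 2·P_x − 12·P_y)/P_x, and y* = 12 + 0.8·(…)/P_y.
Discretionary income = 102 − 2·13 − 12·5 = 16; x* = 2 + 0.2·16/13 = 2.2462.

x* = 2.2462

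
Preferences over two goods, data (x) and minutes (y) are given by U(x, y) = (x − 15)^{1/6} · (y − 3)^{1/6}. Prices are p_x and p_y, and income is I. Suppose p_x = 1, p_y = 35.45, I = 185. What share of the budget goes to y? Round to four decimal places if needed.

share on y = 0.7469

After buying the subsistence bundle (15, 3), a share 0.5 of the remaining income goes to x: x* = 15 + 0.5·(I − 15p_x − 3p_y)/p_x.
Discretionary income = 185 − 15·1 − 3·35.45 = 63.65; x* = 15 + 0.5·63.65/1 = 46.825; y* = 3 + 0.5·63.65/35.45 = 3.8977.
Expenditure on y: 35.45·3.8977 = 138.175; share = 0.7469.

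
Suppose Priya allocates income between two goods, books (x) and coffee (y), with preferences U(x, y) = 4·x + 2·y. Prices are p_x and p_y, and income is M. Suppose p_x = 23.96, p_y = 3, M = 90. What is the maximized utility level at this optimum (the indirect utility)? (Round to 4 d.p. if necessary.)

y gives more utility per dollar, so spend all income on y: y* = M/p_y, x* = 0.
Numerically: x* = 0, y* = 30.
Utility at the optimum: U(0, 30) = 60.

V = 60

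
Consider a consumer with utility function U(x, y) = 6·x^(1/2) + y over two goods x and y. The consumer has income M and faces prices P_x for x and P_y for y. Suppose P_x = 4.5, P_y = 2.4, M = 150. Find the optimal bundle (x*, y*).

Plugging in: x* = (3·2.4/4.5)² = 2.56, y* = 57.7.

x* = 2.56, y* = 57.7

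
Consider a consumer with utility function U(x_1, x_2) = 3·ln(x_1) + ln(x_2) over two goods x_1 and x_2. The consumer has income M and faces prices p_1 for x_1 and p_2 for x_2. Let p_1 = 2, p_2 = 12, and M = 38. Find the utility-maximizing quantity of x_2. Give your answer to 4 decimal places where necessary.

MU_x_1/MU_x_2 = (3·x_2)/(x_1); tangency sets this equal to p_1/p_2.
Rearranging, p_2·x_2 = (1/3)·p_1·x_1. Substituting into the budget gives p_1·x_1·(1 + (1/3)) = M.
Demand: x_1*(p_1,p_2,M) = 0.75·M/p_1 and x_2* = 0.25·M/p_2.
At p_1=2, p_2=12, M=38: x_2* = 0.25·38/12 = 0.7917.

x_2* = 0.7917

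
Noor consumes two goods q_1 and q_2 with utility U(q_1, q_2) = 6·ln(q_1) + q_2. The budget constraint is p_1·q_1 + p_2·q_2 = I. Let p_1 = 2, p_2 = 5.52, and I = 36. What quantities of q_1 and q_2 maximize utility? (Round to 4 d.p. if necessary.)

q_1* = 16.56, q_2* = 0.5217

MU_q_1 = 6/q_1, MU_q_2 = 1. Tangency: 6/q_1 = p_1/p_2.
So q_1*(p_1,p_2) = 6·p_2/p_1, independent of income; and q_2* = (I − 6·p_2)/p_2.
At the given prices: q_1* = 6·5.52/2 = 16.56, and q_2* = 0.5217.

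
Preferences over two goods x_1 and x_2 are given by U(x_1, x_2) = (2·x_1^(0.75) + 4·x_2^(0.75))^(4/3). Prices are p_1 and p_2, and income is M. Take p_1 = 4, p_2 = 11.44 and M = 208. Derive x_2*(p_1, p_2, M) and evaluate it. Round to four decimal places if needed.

x_2* = 7.3847

Numerically x_2/x_1 = 0.239142, so x_1* = 208/(4 + 11.44·0.239142) = 30.8798 and x_2* = 0.239142·30.8798 = 7.3847.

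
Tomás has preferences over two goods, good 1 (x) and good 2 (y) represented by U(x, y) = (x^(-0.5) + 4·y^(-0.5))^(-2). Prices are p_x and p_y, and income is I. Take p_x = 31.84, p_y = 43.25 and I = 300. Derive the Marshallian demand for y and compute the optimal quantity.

y* = 5.1066

Substitute y = (y/x)·x into the budget: x* = I/(p_x + p_y·(y/x)).
Numerically y/x = 2.054461, so x* = 300/(31.84 + 43.25·2.054461) = 2.4856 and y* = 2.054461·2.4856 = 5.1066.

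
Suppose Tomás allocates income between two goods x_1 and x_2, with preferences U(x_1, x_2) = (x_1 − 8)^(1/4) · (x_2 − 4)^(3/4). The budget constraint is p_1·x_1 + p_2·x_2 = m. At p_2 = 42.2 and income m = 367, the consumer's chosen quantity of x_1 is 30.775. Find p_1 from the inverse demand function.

p_1 = 2

This is Cobb-Douglas in (x_1−8, x_2−4): tangency gives 0.25·p_2·(x_2−4) = 0.75·p_1·(x_1−8).
After buying the subsistence bundle (8, 4), a share 0.25 of the remaining income goes to x_1: x_1* = 8 + 0.25·(m − 8p_1 − 4p_2)/p_1.
Set x_1* = 30.775 in the demand function and solve for p_1: p_1 = 2.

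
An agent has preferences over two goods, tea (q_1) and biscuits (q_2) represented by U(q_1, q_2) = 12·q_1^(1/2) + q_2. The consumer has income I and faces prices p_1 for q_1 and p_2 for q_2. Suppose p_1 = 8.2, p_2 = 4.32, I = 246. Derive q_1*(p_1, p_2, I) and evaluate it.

q_1* = 9.9918

MU_q_1 = 6/√q_1, MU_q_2 = 1. Tangency: 6/√q_1 = p_1/p_2.
Thus q_1* = (6·p_2/p_1)² — independent of I — with the rest of income spent on q_2.
Plugging in: q_1* = (6·4.32/8.2)² = 9.9918.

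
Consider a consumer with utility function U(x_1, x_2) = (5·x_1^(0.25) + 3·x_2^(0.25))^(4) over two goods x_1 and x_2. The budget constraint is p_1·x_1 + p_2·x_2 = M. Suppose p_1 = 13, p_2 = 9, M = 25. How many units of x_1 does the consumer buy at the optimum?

MU_x_1 ∝ 5·x_1^(-0.75), MU_x_2 ∝ 3·x_2^(-0.75), so MRS = (5/3)·(x_2/x_1)^(0.75) = p_1/p_2.
Hence x_2/x_1 = ((3/5)·p_1/p_2)^(1/(0.75)), i.e. raised to the 4/3 power.
Substitute x_2 = (x_2/x_1)·x_1 into the budget: x_1* = M/(p_1 + p_2·(x_2/x_1)).
Numerically x_2/x_1 = 0.826297, so x_1* = 25/(13 + 9·0.826297) = 1.2233.

x_1* = 1.2233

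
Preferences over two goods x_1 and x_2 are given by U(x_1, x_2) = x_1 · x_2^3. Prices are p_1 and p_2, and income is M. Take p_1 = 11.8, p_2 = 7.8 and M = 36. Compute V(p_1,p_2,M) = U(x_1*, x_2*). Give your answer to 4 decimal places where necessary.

V = 31.635

Demand: x_1*(p_1,p_2,M) = 0.25·M/p_1 and x_2* = 0.75·M/p_2.
At p_1=11.8, p_2=7.8, M=36: x_1* = 0.25·36/11.8 = 0.7627, x_2* = 3.4615.
Utility at the optimum: U(0.7627, 3.4615) = 31.635.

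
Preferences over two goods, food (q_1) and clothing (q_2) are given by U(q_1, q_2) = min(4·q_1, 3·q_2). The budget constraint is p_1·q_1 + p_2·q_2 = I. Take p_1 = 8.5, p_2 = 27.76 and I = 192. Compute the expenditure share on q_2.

Here 3·8.5 + 4·27.76 = 136.54, giving q_1* = 4.2185 and q_2* = 5.6247.
Expenditure on q_2: 27.76·5.6247 = 156.1424; share = 0.8132.

share on q_2 = 0.8132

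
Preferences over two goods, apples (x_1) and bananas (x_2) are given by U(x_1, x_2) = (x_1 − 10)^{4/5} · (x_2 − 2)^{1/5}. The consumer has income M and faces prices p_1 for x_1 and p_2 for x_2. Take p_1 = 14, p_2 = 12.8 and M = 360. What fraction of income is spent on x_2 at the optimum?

share on x_2 = 0.1791

MRS = 4·(x_2−2)/(x_1−10). Tangency with p_1/p_2 gives x_2−2 = (1/4)·(p_1/p_2)·(x_1−10).
After buying the subsistence bundle (10, 2), a share 0.8 of the remaining income goes to x_1: x_1* = 10 + 0.8·(M − 10p_1 − 2p_2)/p_1.
Discretionary income = 360 − 10·14 − 2·12.8 = 194.4; x_1* = 10 + 0.8·194.4/14 = 21.1086; x_2* = 2 + 0.2·194.4/12.8 = 5.0375.
Expenditure on x_2: 12.8·5.0375 = 64.48; share = 0.1791.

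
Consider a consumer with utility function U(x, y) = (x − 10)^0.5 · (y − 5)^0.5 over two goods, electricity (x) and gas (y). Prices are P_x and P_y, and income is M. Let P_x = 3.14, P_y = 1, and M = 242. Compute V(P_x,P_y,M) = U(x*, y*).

V = 58.0134

Let x' = x−10, y' = y−5. MRS = y'/x' = P_x/P_y.
After buying the subsistence bundle (10, 5), a share 0.5 of the remaining income goes to x: x* = 10 + 0.5·(M − 10P_x − 5P_y)/P_x.
Discretionary income = 242 − 10·3.14 − 5·1 = 205.6; x* = 10 + 0.5·205.6/3.14 = 42.7389; y* = 5 + 0.5·205.6/1 = 107.8.
Utility at the optimum: U(42.7389, 107.8) = 58.0134.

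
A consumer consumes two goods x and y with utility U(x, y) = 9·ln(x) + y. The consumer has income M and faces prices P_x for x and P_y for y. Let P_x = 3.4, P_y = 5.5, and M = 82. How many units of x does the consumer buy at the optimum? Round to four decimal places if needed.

x* = 14.5588

So x*(P_x,P_y) = 9·P_y/P_x, independent of income; and y* = (M − 9·P_y)/P_y.
At the given prices: x* = 9·5.5/3.4 = 14.5588.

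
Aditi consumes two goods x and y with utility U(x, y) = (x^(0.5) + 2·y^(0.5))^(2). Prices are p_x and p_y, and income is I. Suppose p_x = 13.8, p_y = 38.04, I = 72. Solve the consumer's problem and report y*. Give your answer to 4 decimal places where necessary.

y* = 1.1205

MU_x ∝ x^(-0.5), MU_y ∝ 2·y^(-0.5), so MRS = (1/2)·(y/x)^(0.5) = p_x/p_y.
Hence y/x = (2·p_x/p_y)^(1/(0.5)), i.e. raised to the 2 power.
With the ratio pinned down, the budget gives x* = I/(p_x + p_y·(y/x)) and y* = (y/x)·x*.
Numerically y/x = 0.526426, so x* = 72/(13.8 + 38.04·0.526426) = 2.1286 and y* = 0.526426·2.1286 = 1.1205.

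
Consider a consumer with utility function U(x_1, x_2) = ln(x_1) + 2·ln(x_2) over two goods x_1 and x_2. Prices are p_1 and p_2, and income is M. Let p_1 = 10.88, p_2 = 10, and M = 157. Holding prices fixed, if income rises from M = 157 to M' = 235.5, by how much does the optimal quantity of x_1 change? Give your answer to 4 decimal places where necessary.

The MRS is (1/2)·x_2/x_1. Set MRS = p_1/p_2.
So p_2·x_2 = 2·p_1·x_1; combined with the budget, a share 1/3 of income goes to x_1.
Demand: x_1*(p_1,p_2,M) = 1/3·M/p_1 and x_2* = 2/3·M/p_2.
At p_1=10.88, p_2=10, M=157: x_1* = 1/3·157/10.88 = 4.81.
At M' = 235.5: x_1* = 7.2151. Change: 7.2151 − 4.81 = 2.405.

Δx_1* = 2.405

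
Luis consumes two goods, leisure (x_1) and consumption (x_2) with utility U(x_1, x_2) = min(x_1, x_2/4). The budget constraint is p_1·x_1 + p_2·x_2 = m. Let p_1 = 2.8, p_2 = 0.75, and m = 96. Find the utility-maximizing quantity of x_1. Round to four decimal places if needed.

x_1* = 16.5517

Leontief preferences: the optimum is at the kink where x_1/1 = x_2/4, i.e. x_2 = 4·x_1.
Budget: p_1·x_1 + p_2·4·x_1 = m, so (p_1 + 4·p_2)·x_1 = m.
Demand: x_1*(p_1,p_2,m) = m/(p_1 + 4·p_2), x_2* = 4·m/(p_1 + 4·p_2).
Here 2.8 + 4·0.75 = 5.8, giving x_1* = 16.5517.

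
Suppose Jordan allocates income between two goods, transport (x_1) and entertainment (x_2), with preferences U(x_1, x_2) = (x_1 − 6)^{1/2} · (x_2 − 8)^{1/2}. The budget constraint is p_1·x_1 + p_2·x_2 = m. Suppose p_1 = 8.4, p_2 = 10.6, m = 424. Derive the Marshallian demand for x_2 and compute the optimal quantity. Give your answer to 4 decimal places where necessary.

x_2* = 21.6226

Discretionary income = 424 − 6·8.4 − 8·10.6 = 288.8; x_2* = 8 + 0.5·288.8/10.6 = 21.6226.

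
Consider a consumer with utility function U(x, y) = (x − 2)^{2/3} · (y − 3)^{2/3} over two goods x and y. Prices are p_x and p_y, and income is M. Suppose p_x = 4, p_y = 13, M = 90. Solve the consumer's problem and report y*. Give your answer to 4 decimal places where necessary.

y* = 4.6538

This is Cobb-Douglas in (x−2, y−3): tangency gives 2/3·p_y·(y−3) = 2/3·p_x·(x−2).
Substituting into the budget: x* = 2 + 0.5·(M − 2·p_x − 3·p_y)/p_x, and y* = 3 + 0.5·(…)/p_y.
Discretionary income = 90 − 2·4 − 3·13 = 43; y* = 3 + 0.5·43/13 = 4.6538.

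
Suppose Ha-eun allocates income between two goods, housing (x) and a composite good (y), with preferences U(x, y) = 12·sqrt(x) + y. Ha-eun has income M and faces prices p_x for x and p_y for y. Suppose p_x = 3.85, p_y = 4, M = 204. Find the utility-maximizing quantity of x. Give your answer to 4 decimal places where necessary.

x* = 38.8598

Set MRS = p_x/p_y: 6·x^(−1/2) = p_x/p_y.
Thus x* = (6·p_y/p_x)² — independent of M — with the rest of income spent on y.
Plugging in: x* = (6·4/3.85)² = 38.8598.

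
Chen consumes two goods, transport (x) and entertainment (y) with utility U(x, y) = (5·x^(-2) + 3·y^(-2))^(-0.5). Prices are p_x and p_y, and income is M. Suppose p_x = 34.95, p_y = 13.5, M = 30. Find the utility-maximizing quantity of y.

y* = 0.6868

From the CES first-order condition, (5/3)·(y/x)^(3) = p_x/p_y.
Solve for the ratio: y/x = [(3/5)·p_x/p_y]^(1/3).
Substitute y = (y/x)·x into the budget: x* = M/(p_x + p_y·(y/x)).
Numerically y/x = 1.158124, so x* = 30/(34.95 + 13.5·1.158124) = 0.5931 and y* = 1.158124·0.5931 = 0.6868.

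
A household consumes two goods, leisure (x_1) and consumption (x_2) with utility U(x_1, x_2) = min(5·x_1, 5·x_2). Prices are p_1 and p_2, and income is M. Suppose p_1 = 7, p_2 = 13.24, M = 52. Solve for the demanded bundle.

With perfect complements, no substitution: consume in ratio x_1:x_2 = 5:5.
Budget: p_1·x_1 + p_2·x_1 = M, so (5·p_1 + 5·p_2)·x_1 = 5·M.
Demand: x_1*(p_1,p_2,M) = 5·M/(5·p_1 + 5·p_2), x_2* = 5·M/(5·p_1 + 5·p_2).
Here 5·7 + 5·13.24 = 101.2, giving x_1* = 2.5692 and x_2* = 2.5692.

x_1* = 2.5692, x_2* = 2.5692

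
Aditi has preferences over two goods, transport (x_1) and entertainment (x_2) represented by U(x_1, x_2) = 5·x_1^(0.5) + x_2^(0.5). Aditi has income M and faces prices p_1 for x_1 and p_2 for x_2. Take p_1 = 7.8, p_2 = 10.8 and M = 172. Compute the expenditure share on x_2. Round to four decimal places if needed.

MU_x_1 ∝ 5·x_1^(-0.5), MU_x_2 ∝ x_2^(-0.5), so MRS = 5·(x_2/x_1)^(0.5) = p_1/p_2.
Hence x_2/x_1 = ((1/5)·p_1/p_2)^(1/(0.5)), i.e. raised to the 2 power.
Substitute x_2 = (x_2/x_1)·x_1 into the budget: x_1* = M/(p_1 + p_2·(x_2/x_1)).
Numerically x_2/x_1 = 0.020864, so x_1* = 172/(7.8 + 10.8·0.020864) = 21.4321 and x_2* = 0.020864·21.4321 = 0.4472.
Expenditure on x_2: 10.8·0.4472 = 4.8294; share = 0.0281.

share on x_2 = 0.0281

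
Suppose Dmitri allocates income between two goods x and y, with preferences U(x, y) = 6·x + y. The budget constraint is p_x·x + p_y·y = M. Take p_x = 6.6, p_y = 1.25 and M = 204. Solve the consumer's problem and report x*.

x* = 30.9091

Linear utility — the consumer picks whichever good has higher MU/price: 6/6.6 = 0.9091 vs 1/1.25 = 0.8.
x gives more utility per dollar, so spend all income on x: x* = M/p_x, y* = 0.
Numerically: x* = 30.9091, y* = 0.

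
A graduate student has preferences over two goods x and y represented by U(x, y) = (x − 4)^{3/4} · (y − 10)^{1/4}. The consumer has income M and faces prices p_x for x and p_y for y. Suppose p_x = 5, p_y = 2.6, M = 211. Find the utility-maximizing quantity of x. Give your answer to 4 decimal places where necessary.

x* = 28.75

Let x' = x−4, y' = y−10. MRS = 3·y'/x' = p_x/p_y.
After buying the subsistence bundle (4, 10), a share 0.75 of the remaining income goes to x: x* = 4 + 0.75·(M − 4p_x − 10p_y)/p_x.
Discretionary income = 211 − 4·5 − 10·2.6 = 165; x* = 4 + 0.75·165/5 = 28.75.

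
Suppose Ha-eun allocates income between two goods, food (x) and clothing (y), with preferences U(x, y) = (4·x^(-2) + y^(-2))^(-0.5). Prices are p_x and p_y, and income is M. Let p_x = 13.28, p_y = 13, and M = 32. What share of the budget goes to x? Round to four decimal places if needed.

share on x = 0.6169

From the CES first-order condition, 4·(y/x)^(3) = p_x/p_y.
Solve for the ratio: y/x = [(1/4)·p_x/p_y]^(1/3).
With the ratio pinned down, the budget gives x* = M/(p_x + p_y·(y/x)) and y* = (y/x)·x*.
Numerically y/x = 0.634451, so x* = 32/(13.28 + 13·0.634451) = 1.4864 and y* = 0.634451·1.4864 = 0.9431.
Expenditure on x: 13.28·1.4864 = 19.74; share = 0.6169.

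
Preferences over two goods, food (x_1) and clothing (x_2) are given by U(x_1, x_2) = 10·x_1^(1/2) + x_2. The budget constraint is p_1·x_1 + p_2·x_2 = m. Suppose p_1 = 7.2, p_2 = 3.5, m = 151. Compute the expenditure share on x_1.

Set MRS = p_1/p_2: 5·x_1^(−1/2) = p_1/p_2.
Thus x_1* = (5·p_2/p_1)² — independent of m — with the rest of income spent on x_2.
Plugging in: x_1* = (5·3.5/7.2)² = 5.9076, x_2* = 30.9901.
Expenditure on x_1: 7.2·5.9076 = 42.5347; share = 0.2817.

share on x_1 = 0.2817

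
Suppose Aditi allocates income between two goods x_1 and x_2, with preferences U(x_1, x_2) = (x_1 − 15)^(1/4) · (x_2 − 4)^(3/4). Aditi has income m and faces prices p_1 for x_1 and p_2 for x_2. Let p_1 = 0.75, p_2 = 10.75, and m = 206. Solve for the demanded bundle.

x_1* = 65.5833, x_2* = 14.5872

This is Cobb-Douglas in (x_1−15, x_2−4): tangency gives 0.25·p_2·(x_2−4) = 0.75·p_1·(x_1−15).
After buying the subsistence bundle (15, 4), a share 0.25 of the remaining income goes to x_1: x_1* = 15 + 0.25·(m − 15p_1 − 4p_2)/p_1.
Discretionary income = 206 − 15·0.75 − 4·10.75 = 151.75; x_1* = 15 + 0.25·151.75/0.75 = 65.5833; x_2* = 4 + 0.75·151.75/10.75 = 14.5872.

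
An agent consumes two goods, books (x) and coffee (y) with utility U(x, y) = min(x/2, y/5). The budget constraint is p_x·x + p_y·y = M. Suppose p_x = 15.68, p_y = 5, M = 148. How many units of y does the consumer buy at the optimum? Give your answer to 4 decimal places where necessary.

y* = 13.1299

Here 2·15.68 + 5·5 = 56.36, giving y* = 13.1299.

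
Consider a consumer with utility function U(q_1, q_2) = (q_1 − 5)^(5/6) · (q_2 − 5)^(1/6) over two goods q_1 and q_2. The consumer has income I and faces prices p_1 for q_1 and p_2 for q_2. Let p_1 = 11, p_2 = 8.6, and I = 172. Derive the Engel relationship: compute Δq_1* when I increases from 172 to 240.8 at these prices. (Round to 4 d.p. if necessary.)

MRS = 5·(q_2−5)/(q_1−5). Tangency with p_1/p_2 gives q_2−5 = (1/5)·(p_1/p_2)·(q_1−5).
Substituting into the budget: q_1* = 5 + 5/6·(I − 5·p_1 − 5·p_2)/p_1, and q_2* = 5 + 1/6·(…)/p_2.
Discretionary income = 172 − 5·11 − 5·8.6 = 74; q_1* = 5 + 5/6·74/11 = 10.6061.
At I' = 240.8: q_1* = 15.8182. Change: 15.8182 − 10.6061 = 5.2121.

Δq_1* = 5.2121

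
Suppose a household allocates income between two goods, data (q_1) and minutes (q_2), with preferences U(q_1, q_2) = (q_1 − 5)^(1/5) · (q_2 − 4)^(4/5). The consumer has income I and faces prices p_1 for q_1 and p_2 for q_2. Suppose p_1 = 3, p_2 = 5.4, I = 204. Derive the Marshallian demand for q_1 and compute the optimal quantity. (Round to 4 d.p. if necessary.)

This is Cobb-Douglas in (q_1−5, q_2−4): tangency gives 0.2·p_2·(q_2−4) = 0.8·p_1·(q_1−5).
After buying the subsistence bundle (5, 4), a share 0.2 of the remaining income goes to q_1: q_1* = 5 + 0.2·(I − 5p_1 − 4p_2)/p_1.
Discretionary income = 204 − 5·3 − 4·5.4 = 167.4; q_1* = 5 + 0.2·167.4/3 = 16.16.

q_1* = 16.16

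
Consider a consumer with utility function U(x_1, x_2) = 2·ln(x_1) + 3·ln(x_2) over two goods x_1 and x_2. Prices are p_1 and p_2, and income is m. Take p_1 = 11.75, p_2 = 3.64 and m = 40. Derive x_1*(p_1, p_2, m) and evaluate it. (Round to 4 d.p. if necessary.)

The MRS is (2/3)·x_2/x_1. Set MRS = p_1/p_2.
So 2·p_2·x_2 = 3·p_1·x_1; combined with the budget, a share 0.4 of income goes to x_1.
Demand: x_1*(p_1,p_2,m) = 0.4·m/p_1 and x_2* = 0.6·m/p_2.
At p_1=11.75, p_2=3.64, m=40: x_1* = 0.4·40/11.75 = 1.3617.

x_1* = 1.3617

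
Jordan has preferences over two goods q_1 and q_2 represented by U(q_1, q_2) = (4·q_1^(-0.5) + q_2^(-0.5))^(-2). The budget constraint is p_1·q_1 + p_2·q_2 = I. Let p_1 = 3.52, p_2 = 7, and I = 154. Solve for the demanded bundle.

q_1* = 29.1851, q_2* = 7.3241

From the CES first-order condition, 4·(q_2/q_1)^(1.5) = p_1/p_2.
Solve for the ratio: q_2/q_1 = [(1/4)·p_1/p_2]^(2/3).
Substitute q_2 = (q_2/q_1)·q_1 into the budget: q_1* = I/(p_1 + p_2·(q_2/q_1)).
Numerically q_2/q_1 = 0.250951, so q_1* = 154/(3.52 + 7·0.250951) = 29.1851 and q_2* = 0.250951·29.1851 = 7.3241.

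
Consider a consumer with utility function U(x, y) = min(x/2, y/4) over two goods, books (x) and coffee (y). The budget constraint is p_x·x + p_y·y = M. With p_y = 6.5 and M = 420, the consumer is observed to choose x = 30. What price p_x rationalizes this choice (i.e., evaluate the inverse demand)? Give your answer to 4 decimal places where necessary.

p_x = 1

Leontief preferences: the optimum is at the kink where x/2 = y/4, i.e. y = 2·x.
Budget: p_x·x + p_y·2·x = M, so (2·p_x + 4·p_y)·x = 2·M.
Demand: x*(p_x,p_y,M) = 2·M/(2·p_x + 4·p_y), y* = 4·M/(2·p_x + 4·p_y).
Set x* = 30 in the demand function and solve for p_x: p_x = 1.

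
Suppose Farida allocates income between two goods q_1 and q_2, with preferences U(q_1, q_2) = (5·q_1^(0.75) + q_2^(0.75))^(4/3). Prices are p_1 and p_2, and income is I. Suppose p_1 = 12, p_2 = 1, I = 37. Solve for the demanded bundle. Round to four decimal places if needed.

q_1* = 0.819, q_2* = 27.1721

From the CES first-order condition, 5·(q_2/q_1)^(0.25) = p_1/p_2.
Solve for the ratio: q_2/q_1 = [(1/5)·p_1/p_2]^(4).
With the ratio pinned down, the budget gives q_1* = I/(p_1 + p_2·(q_2/q_1)) and q_2* = (q_2/q_1)·q_1*.
Numerically q_2/q_1 = 33.1776, so q_1* = 37/(12 + 1·33.1776) = 0.819 and q_2* = 33.1776·0.819 = 27.1721.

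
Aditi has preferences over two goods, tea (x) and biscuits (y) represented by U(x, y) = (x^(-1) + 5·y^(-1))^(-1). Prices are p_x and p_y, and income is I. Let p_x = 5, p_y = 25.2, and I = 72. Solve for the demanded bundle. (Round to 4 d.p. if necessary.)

From the CES first-order condition, (1/5)·(y/x)^(2) = p_x/p_y.
Solve for the ratio: y/x = [5·p_x/p_y]^(0.5).
With the ratio pinned down, the budget gives x* = I/(p_x + p_y·(y/x)) and y* = (y/x)·x*.
Numerically y/x = 0.996024, so x* = 72/(5 + 25.2·0.996024) = 2.392 and y* = 0.996024·2.392 = 2.3825.

x* = 2.392, y* = 2.3825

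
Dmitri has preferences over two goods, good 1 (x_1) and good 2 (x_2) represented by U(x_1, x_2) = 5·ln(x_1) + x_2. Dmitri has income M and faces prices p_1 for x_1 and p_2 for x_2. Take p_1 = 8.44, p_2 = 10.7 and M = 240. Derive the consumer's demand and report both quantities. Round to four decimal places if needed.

x_1* = 6.3389, x_2* = 17.4299

MU_x_1 = 5/x_1, MU_x_2 = 1. Tangency: 5/x_1 = p_1/p_2.
So x_1*(p_1,p_2) = 5·p_2/p_1, independent of income; and x_2* = (M − 5·p_2)/p_2.
At the given prices: x_1* = 5·10.7/8.44 = 6.3389, and x_2* = 17.4299.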